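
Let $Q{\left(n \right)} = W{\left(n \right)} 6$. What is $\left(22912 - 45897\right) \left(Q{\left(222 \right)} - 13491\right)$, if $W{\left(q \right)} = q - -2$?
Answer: $279198795$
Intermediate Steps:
$W{\left(q \right)} = 2 + q$ ($W{\left(q \right)} = q + 2 = 2 + q$)
$Q{\left(n \right)} = 12 + 6 n$ ($Q{\left(n \right)} = \left(2 + n\right) 6 = 12 + 6 n$)
$\left(22912 - 45897\right) \left(Q{\left(222 \right)} - 13491\right) = \left(22912 - 45897\right) \left(\left(12 + 6 \cdot 222\right) - 13491\right) = - 22985 \left(\left(12 + 1332\right) - 13491\right) = - 22985 \left(1344 - 13491\right) = \left(-22985\right) \left(-12147\right) = 279198795$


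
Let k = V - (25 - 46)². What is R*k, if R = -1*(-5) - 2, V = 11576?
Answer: 33405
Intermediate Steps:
R = 3 (R = 5 - 2 = 3)
k = 11135 (k = 11576 - (25 - 46)² = 11576 - 1*(-21)² = 11576 - 1*441 = 11576 - 441 = 11135)
R*k = 3*11135 = 33405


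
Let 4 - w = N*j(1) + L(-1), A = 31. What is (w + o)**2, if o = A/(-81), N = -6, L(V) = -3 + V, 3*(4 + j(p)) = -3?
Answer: 3286969/6561 ≈ 500.99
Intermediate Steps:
j(p) = -5 (j(p) = -4 + (1/3)*(-3) = -4 - 1 = -5)
w = -22 (w = 4 - (-6*(-5) + (-3 - 1)) = 4 - (30 - 4) = 4 - 1*26 = 4 - 26 = -22)
o = -31/81 (o = 31/(-81) = 31*(-1/81) = -31/81 ≈ -0.38272)
(w + o)**2 = (-22 - 31/81)**2 = (-1813/81)**2 = 3286969/6561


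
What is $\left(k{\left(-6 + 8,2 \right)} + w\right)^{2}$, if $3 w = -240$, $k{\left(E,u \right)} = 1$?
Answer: $6241$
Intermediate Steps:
$w = -80$ ($w = \frac{1}{3} \left(-240\right) = -80$)
$\left(k{\left(-6 + 8,2 \right)} + w\right)^{2} = \left(1 - 80\right)^{2} = \left(-79\right)^{2} = 6241$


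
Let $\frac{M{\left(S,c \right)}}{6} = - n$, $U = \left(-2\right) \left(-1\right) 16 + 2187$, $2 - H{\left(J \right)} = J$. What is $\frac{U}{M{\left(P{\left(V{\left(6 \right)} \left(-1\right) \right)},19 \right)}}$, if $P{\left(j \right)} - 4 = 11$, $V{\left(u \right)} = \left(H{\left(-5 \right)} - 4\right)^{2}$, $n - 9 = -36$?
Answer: $\frac{2219}{162} \approx 13.698$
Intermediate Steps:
$n = -27$ ($n = 9 - 36 = -27$)
$H{\left(J \right)} = 2 - J$
$V{\left(u \right)} = 9$ ($V{\left(u \right)} = \left(\left(2 - -5\right) - 4\right)^{2} = \left(\left(2 + 5\right) - 4\right)^{2} = \left(7 - 4\right)^{2} = 3^{2} = 9$)
$U = 2219$ ($U = 2 \cdot 16 + 2187 = 32 + 2187 = 2219$)
$P{\left(j \right)} = 15$ ($P{\left(j \right)} = 4 + 11 = 15$)
$M{\left(S,c \right)} = 162$ ($M{\left(S,c \right)} = 6 \left(\left(-1\right) \left(-27\right)\right) = 6 \cdot 27 = 162$)
$\frac{U}{M{\left(P{\left(V{\left(6 \right)} \left(-1\right) \right)},19 \right)}} = \frac{2219}{162}$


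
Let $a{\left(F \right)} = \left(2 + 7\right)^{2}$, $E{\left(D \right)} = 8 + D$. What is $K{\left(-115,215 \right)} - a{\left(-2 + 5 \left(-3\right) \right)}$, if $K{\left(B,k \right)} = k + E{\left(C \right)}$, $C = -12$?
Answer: $130$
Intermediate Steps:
$K{\left(B,k \right)} = -4 + k$ ($K{\left(B,k \right)} = k + \left(8 - 12\right) = k - 4 = -4 + k$)
$a{\left(F \right)} = 81$ ($a{\left(F \right)} = 9^{2} = 81$)
$K{\left(-115,215 \right)} - a{\left(-2 + 5 \left(-3\right) \right)} = \left(-4 + 215\right) - 81 = 211 - 81 = 130$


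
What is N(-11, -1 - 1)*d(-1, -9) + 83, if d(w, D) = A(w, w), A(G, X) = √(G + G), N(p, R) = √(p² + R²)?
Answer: 83 + 5*I*√10 ≈ 83.0 + 15.811*I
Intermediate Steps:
N(p, R) = √(R² + p²)
A(G, X) = √2*√G (A(G, X) = √(2*G) = √2*√G)
d(w, D) = √2*√w
N(-11, -1 - 1)*d(-1, -9) + 83 = √((-1 - 1)² + (-11)²)*(√2*√(-1)) + 83 = √((-2)² + 121)*(√2*I) + 83 = √(4 + 121)*(I*√2) + 83 = √125*(I*√2) + 83 = (5*√5)*(I*√2) + 83 = 5*I*√10 + 83 = 83 + 5*I*√10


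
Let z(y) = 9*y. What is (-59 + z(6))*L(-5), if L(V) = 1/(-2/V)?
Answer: -25/2 ≈ -12.500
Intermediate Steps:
L(V) = -V/2
(-59 + z(6))*L(-5) = (-59 + 9*6)*(-½*(-5)) = (-59 + 54)*(5/2) = -5*5/2 = -25/2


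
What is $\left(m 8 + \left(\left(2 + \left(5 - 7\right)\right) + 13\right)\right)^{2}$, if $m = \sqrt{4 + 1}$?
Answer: $489 + 208 \sqrt{5} \approx 954.1$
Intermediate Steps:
$m = \sqrt{5} \approx 2.2361$
$\left(m 8 + \left(\left(2 + \left(5 - 7\right)\right) + 13\right)\right)^{2} = \left(\sqrt{5} \cdot 8 + \left(\left(2 + \left(5 - 7\right)\right) + 13\right)\right)^{2} = \left(8 \sqrt{5} + \left(\left(2 - 2\right) + 13\right)\right)^{2} = \left(8 \sqrt{5} + \left(0 + 13\right)\right)^{2} = \left(8 \sqrt{5} + 13\right)^{2} = \left(13 + 8 \sqrt{5}\right)^{2}$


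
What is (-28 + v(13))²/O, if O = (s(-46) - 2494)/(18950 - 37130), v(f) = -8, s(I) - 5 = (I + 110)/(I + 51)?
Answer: 39268800/4127 ≈ 9515.1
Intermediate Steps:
s(I) = 5 + (110 + I)/(51 + I) (s(I) = 5 + (I + 110)/(I + 51) = 5 + (110 + I)/(51 + I))
O = 4127/30300 (O = ((365 + 6*(-46))/(51 - 46) - 2494)/(18950 - 37130) = ((365 - 276)/5 - 2494)/(-18180) = ((⅕)*89 - 2494)*(-1/18180) = (89/5 - 2494)*(-1/18180) = -12381/5*(-1/18180) = 4127/30300 ≈ 0.13620)
(-28 + v(13))²/O = (-28 - 8)²/(4127/30300) = (-36)²*(30300/4127) = 1296*(30300/4127) = 39268800/4127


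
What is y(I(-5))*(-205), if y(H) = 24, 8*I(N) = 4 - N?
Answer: -4920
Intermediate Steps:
I(N) = 1/2 - N/8 (I(N) = (4 - N)/8 = 1/2 - N/8)
y(I(-5))*(-205) = 24*(-205) = -4920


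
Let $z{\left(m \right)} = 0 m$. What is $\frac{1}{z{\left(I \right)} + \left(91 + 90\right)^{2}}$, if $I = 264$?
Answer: $\frac{1}{32761} \approx 3.0524 \cdot 10^{-5}$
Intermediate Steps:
$z{\left(m \right)} = 0$
$\frac{1}{z{\left(I \right)} + \left(91 + 90\right)^{2}} = \frac{1}{0 + \left(91 + 90\right)^{2}} = \frac{1}{0 + 181^{2}} = \frac{1}{0 + 32761} = \frac{1}{32761}$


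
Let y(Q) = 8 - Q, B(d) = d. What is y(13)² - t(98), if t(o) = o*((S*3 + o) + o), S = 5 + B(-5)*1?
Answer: -19183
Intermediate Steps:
S = 0 (S = 5 - 5*1 = 5 - 5 = 0)
t(o) = 2*o² (t(o) = o*((0*3 + o) + o) = o*((0 + o) + o) = o*(o + o) = o*(2*o) = 2*o²)
y(13)² - t(98) = (8 - 1*13)² - 2*98² = (8 - 13)² - 2*9604 = (-5)² - 1*19208 = 25 - 19208 = -19183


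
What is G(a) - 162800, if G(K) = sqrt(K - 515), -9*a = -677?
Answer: -162800 + I*sqrt(3958)/3 ≈ -1.628e+5 + 20.971*I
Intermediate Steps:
a = 677/9 (a = -1/9*(-677) = 677/9 ≈ 75.222)
G(K) = sqrt(-515 + K)
G(a) - 162800 = sqrt(-515 + 677/9) - 162800 = sqrt(-3958/9) - 162800 = I*sqrt(3958)/3 - 162800 = -162800 + I*sqrt(3958)/3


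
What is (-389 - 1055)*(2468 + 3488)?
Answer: -8600464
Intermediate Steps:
(-389 - 1055)*(2468 + 3488) = -1444*5956 = -8600464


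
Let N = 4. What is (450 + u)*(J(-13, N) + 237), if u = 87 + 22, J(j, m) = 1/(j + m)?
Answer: 1191788/9 ≈ 1.3242e+5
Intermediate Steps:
u = 109
(450 + u)*(J(-13, N) + 237) = (450 + 109)*(1/(-13 + 4) + 237) = 559*(1/(-9) + 237) = 559*(-⅑ + 237) = 559*(2132/9) = 1191788/9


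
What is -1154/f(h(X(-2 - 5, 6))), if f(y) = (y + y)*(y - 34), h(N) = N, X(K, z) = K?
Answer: -577/287 ≈ -2.0105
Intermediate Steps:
f(y) = 2*y*(-34 + y) (f(y) = (2*y)*(-34 + y) = 2*y*(-34 + y))
-1154/f(h(X(-2 - 5, 6))) = -1154*1/(2*(-34 + (-2 - 5))*(-2 - 5)) = -1154*(-1/(14*(-34 - 7))) = -1154/(2*(-7)*(-41)) = -1154/574 = -1154*1/574 = -577/287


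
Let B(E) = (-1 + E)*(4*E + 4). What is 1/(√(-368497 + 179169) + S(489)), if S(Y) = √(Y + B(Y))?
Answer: 1/(√956969 + 4*I*√11833) ≈ 0.0008534 - 0.00037959*I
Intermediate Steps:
B(E) = (-1 + E)*(4 + 4*E)
S(Y) = √(-4 + Y + 4*Y²) (S(Y) = √(Y + (-4 + 4*Y²)) = √(-4 + Y + 4*Y²))
1/(√(-368497 + 179169) + S(489)) = 1/(√(-368497 + 179169) + √(-4 + 489 + 4*489²)) = 1/(√(-189328) + √(-4 + 489 + 4*239121)) = 1/(4*I*√11833 + √(-4 + 489 + 956484)) = 1/(4*I*√11833 + √956969) = 1/(√956969 + 4*I*√11833)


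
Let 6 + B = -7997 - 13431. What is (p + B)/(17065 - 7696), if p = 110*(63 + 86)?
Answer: -5044/9369 ≈ -0.53837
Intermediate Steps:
p = 16390 (p = 110*149 = 16390)
B = -21434 (B = -6 + (-7997 - 13431) = -6 - 21428 = -21434)
(p + B)/(17065 - 7696) = (16390 - 21434)/(17065 - 7696) = -5044/9369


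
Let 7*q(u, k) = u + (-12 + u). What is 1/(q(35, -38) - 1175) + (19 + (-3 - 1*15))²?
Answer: 8160/8167 ≈ 0.99914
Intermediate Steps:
q(u, k) = -12/7 + 2*u/7 (q(u, k) = (u + (-12 + u))/7 = (-12 + 2*u)/7 = -12/7 + 2*u/7)
1/(q(35, -38) - 1175) + (19 + (-3 - 1*15))² = 1/((-12/7 + (2/7)*35) - 1175) + (19 + (-3 - 1*15))² = 1/((-12/7 + 10) - 1175) + (19 + (-3 - 15))² = 1/(58/7 - 1175) + (19 - 18)² = 1/(-8167/7) + 1² = -7/8167 + 1 = 8160/8167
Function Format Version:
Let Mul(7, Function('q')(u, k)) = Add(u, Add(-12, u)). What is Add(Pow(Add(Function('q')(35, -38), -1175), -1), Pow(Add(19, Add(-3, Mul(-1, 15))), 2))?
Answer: Rational(8160, 8167) ≈ 0.99914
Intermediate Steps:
Function('q')(u, k) = Add(Rational(-12, 7), Mul(Rational(2, 7), u)) (Function('q')(u, k) = Mul(Rational(1, 7), Add(u, Add(-12, u))) = Mul(Rational(1, 7), Add(-12, Mul(2, u))) = Add(Rational(-12, 7), Mul(Rational(2, 7), u)))
Add(Pow(Add(Function('q')(35, -38), -1175), -1), Pow(Add(19, Add(-3, Mul(-1, 15))), 2)) = Add(Pow(Add(Add(Rational(-12, 7), Mul(Rational(2, 7), 35)), -1175), -1), Pow(Add(19, Add(-3, Mul(-1, 15))), 2)) = Add(Pow(Add(Add(Rational(-12, 7), 10), -1175), -1), Pow(Add(19, Add(-3, -15)), 2)) = Add(Pow(Add(Rational(58, 7), -1175), -1), Pow(Add(19, -18), 2)) = Add(Pow(Rational(-8167, 7), -1), Pow(1, 2)) = Add(Rational(-7, 8167), 1) = Rational(8160, 8167)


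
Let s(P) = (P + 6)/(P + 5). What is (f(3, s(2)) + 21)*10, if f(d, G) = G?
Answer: 1550/7 ≈ 221.43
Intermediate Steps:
s(P) = (6 + P)/(5 + P)
(f(3, s(2)) + 21)*10 = ((6 + 2)/(5 + 2) + 21)*10 = (8/7 + 21)*10 = (155/7)*10 = 1550/7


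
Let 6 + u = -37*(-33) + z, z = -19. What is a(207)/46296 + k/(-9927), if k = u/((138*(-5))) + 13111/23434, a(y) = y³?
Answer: 1719469615360463/8974839088440 ≈ 191.59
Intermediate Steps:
u = 1196 (u = -6 + (-37*(-33) - 19) = -6 + (1221 - 19) = -6 + 1202 = 1196)
k = -412619/351510 (k = 1196/((138*(-5))) + 13111/23434 = 1196/(-690) + 13111*(1/23434) = 1196*(-1/690) + 13111/23434 = -26/15 + 13111/23434 = -412619/351510 ≈ -1.1738)
a(207)/46296 + k/(-9927) = 207³/46296 - 412619/351510/(-9927) = 8869743*(1/46296) - 412619/351510*(-1/9927) = 985527/5144 + 412619/3489439770 = 1719469615360463/8974839088440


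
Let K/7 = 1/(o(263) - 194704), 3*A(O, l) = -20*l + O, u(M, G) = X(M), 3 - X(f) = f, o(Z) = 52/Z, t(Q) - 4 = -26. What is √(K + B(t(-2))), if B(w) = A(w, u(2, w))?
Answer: I*√7491925211839/731530 ≈ 3.7417*I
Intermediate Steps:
t(Q) = -22 (t(Q) = 4 - 26 = -22)
X(f) = 3 - f
u(M, G) = 3 - M
A(O, l) = -20*l/3 + O/3 (A(O, l) = (-20*l + O)/3 = (O - 20*l)/3 = -20*l/3 + O/3)
B(w) = -20/3 + w/3 (B(w) = -20*(3 - 1*2)/3 + w/3 = -20*(3 - 2)/3 + w/3 = -20/3*1 + w/3 = -20/3 + w/3)
K = -263/7315300 (K = 7/(52/263 - 194704) = 7/(-51207100/263) = 7*(-263/51207100) = -263/7315300 ≈ -3.5952e-5)
√(K + B(t(-2))) = √(-263/7315300 + (-20/3 + (⅓)*(-22))) = √(-263/7315300 + (-20/3 - 22/3)) = √(-263/7315300 - 14) = √(-102414463/7315300) = I*√7491925211839/731530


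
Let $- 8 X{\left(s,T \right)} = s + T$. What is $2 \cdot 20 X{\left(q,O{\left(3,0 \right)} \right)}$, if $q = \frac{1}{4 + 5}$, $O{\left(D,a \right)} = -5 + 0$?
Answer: $\frac{220}{9} \approx 24.444$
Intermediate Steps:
$O{\left(D,a \right)} = -5$
$q = \frac{1}{9} \approx 0.11111$
$X{\left(s,T \right)} = - \frac{T}{8} - \frac{s}{8}$ ($X{\left(s,T \right)} = - \frac{s + T}{8} = - \frac{T + s}{8} = - \frac{T}{8} - \frac{s}{8}$)
$2 \cdot 20 X{\left(q,O{\left(3,0 \right)} \right)} = 2 \cdot 20 \left(\left(- \frac{1}{8}\right) \left(-5\right) - \frac{1}{72}\right) = 40 \left(\frac{5}{8} - \frac{1}{72}\right) = 40 \cdot \frac{11}{18} = \frac{220}{9}$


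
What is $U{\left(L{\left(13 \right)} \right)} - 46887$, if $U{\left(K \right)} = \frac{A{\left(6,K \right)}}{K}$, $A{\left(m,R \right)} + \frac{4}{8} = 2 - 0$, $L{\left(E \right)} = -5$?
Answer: $- \frac{468873}{10} \approx -46887.0$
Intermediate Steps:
$A{\left(m,R \right)} = \frac{3}{2}$ ($A{\left(m,R \right)} = - \frac{1}{2} + \left(2 - 0\right) = - \frac{1}{2} + \left(2 + 0\right) = - \frac{1}{2} + 2 = \frac{3}{2}$)
$U{\left(K \right)} = \frac{3}{2 K}$
$U{\left(L{\left(13 \right)} \right)} - 46887 = \frac{3}{2 \left(-5\right)} - 46887 = \frac{3}{2} \left(- \frac{1}{5}\right) - 46887 = - \frac{3}{10} - 46887 = - \frac{468873}{10}$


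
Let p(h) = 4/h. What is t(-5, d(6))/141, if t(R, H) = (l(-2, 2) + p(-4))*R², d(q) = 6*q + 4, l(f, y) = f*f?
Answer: 25/47 ≈ 0.53191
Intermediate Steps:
l(f, y) = f²
d(q) = 4 + 6*q
t(R, H) = 3*R² (t(R, H) = ((-2)² + 4/(-4))*R² = (4 + 4*(-¼))*R² = (4 - 1)*R² = 3*R²)
t(-5, d(6))/141 = (3*(-5)²)/141 = (3*25)*(1/141) = 75*(1/141) = 25/47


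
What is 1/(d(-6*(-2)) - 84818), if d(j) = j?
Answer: -1/84806 ≈ -1.1792e-5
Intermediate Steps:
1/(d(-6*(-2)) - 84818) = 1/(-6*(-2) - 84818) = 1/(12 - 84818) = 1/(-84806) = -1/84806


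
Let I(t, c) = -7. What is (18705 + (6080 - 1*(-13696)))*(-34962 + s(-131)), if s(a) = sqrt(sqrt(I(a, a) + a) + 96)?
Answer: -1345372722 + 38481*sqrt(96 + I*sqrt(138)) ≈ -1.345e+9 + 23026.0*I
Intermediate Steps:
s(a) = sqrt(96 + sqrt(-7 + a)) (s(a) = sqrt(sqrt(-7 + a) + 96) = sqrt(96 + sqrt(-7 + a)))
(18705 + (6080 - 1*(-13696)))*(-34962 + s(-131)) = (18705 + (6080 - 1*(-13696)))*(-34962 + sqrt(96 + sqrt(-7 - 131))) = (18705 + (6080 + 13696))*(-34962 + sqrt(96 + sqrt(-138))) = (18705 + 19776)*(-34962 + sqrt(96 + I*sqrt(138))) = 38481*(-34962 + sqrt(96 + I*sqrt(138))) = -1345372722 + 38481*sqrt(96 + I*sqrt(138))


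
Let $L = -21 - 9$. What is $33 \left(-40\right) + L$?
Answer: $-1350$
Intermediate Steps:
$L = -30$
$33 \left(-40\right) + L = 33 \left(-40\right) - 30 = -1320 - 30 = -1350$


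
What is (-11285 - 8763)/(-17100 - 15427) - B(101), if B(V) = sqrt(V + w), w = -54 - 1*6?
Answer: 20048/32527 - sqrt(41) ≈ -5.7868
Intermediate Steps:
w = -60 (w = -54 - 6 = -60)
B(V) = sqrt(-60 + V) (B(V) = sqrt(V - 60) = sqrt(-60 + V))
(-11285 - 8763)/(-17100 - 15427) - B(101) = (-11285 - 8763)/(-17100 - 15427) - sqrt(-60 + 101) = -20048/(-32527) - sqrt(41) = -20048*(-1/32527) - sqrt(41) = 20048/32527 - sqrt(41)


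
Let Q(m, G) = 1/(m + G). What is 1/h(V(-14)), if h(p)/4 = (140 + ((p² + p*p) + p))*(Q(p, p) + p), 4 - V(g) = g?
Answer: 9/523094 ≈ 1.7205e-5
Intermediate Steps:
Q(m, G) = 1/(G + m)
V(g) = 4 - g
h(p) = 4*(p + 1/(2*p))*(140 + p + 2*p²) (h(p) = 4*((140 + ((p² + p*p) + p))*(1/(p + p) + p)) = 4*((140 + ((p² + p²) + p))*(1/(2*p) + p)) = 4*((140 + (2*p² + p))*(1/(2*p) + p)) = 4*((140 + (p + 2*p²))*(p + 1/(2*p))) = 4*((140 + p + 2*p²)*(p + 1/(2*p))) = 4*((p + 1/(2*p))*(140 + p + 2*p²)) = 4*(p + 1/(2*p))*(140 + p + 2*p²))
1/h(V(-14)) = 1/(2 + 4*(4 - 1*(-14))² + 8*(4 - 1*(-14))³ + 280/(4 - 1*(-14)) + 564*(4 - 1*(-14))) = 1/(2 + 4*(4 + 14)² + 8*(4 + 14)³ + 280/(4 + 14) + 564*(4 + 14)) = 1/(2 + 4*18² + 8*18³ + 280/18 + 564*18) = 1/(2 + 4*324 + 8*5832 + 280*(1/18) + 10152) = 1/(2 + 1296 + 46656 + 140/9 + 10152) = 1/(523094/9) = 9/523094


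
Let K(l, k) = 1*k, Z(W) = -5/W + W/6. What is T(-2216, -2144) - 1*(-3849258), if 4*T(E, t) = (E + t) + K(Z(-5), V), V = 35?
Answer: 15392707/4 ≈ 3.8482e+6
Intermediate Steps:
Z(W) = -5/W + W/6 (Z(W) = -5/W + W*(⅙) = -5/W + W/6)
K(l, k) = k
T(E, t) = 35/4 + E/4 + t/4 (T(E, t) = ((E + t) + 35)/4 = (35 + E + t)/4 = 35/4 + E/4 + t/4)
T(-2216, -2144) - 1*(-3849258) = (35/4 + (¼)*(-2216) + (¼)*(-2144)) - 1*(-3849258) = (35/4 - 554 - 536) + 3849258 = -4325/4 + 3849258 = 15392707/4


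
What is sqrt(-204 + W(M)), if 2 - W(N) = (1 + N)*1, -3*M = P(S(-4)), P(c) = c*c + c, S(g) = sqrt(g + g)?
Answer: sqrt(-1851 + 6*I*sqrt(2))/3 ≈ 0.032871 + 14.341*I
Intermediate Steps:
S(g) = sqrt(2)*sqrt(g) (S(g) = sqrt(2*g) = sqrt(2)*sqrt(g))
P(c) = c + c**2 (P(c) = c**2 + c = c + c**2)
M = -2*I*sqrt(2)*(1 + 2*I*sqrt(2))/3 (M = -sqrt(2)*sqrt(-4)*(1 + sqrt(2)*sqrt(-4))/3 = -sqrt(2)*(2*I)*(1 + sqrt(2)*(2*I))/3 = -2*I*sqrt(2)*(1 + 2*I*sqrt(2))/3 ≈ 2.6667 - 0.94281*I)
W(N) = 1 - N (W(N) = 2 - (1 + N) = 2 + (-1 - N) = 1 - N)
sqrt(-204 + W(M)) = sqrt(-204 + (1 - (8/3 - 2*I*sqrt(2)/3))) = sqrt(-204 + (1 + (-8/3 + 2*I*sqrt(2)/3))) = sqrt(-204 + (-5/3 + 2*I*sqrt(2)/3)) = sqrt(-617/3 + 2*I*sqrt(2)/3)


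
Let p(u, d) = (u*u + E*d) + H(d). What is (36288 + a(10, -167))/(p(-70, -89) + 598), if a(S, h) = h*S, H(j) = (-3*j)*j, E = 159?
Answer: -17309/16208 ≈ -1.0679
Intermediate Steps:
H(j) = -3*j²
a(S, h) = S*h
p(u, d) = u² - 3*d² + 159*d (p(u, d) = (u*u + 159*d) - 3*d² = (u² + 159*d) - 3*d² = u² - 3*d² + 159*d)
(36288 + a(10, -167))/(p(-70, -89) + 598) = (36288 + 10*(-167))/(((-70)² - 3*(-89)² + 159*(-89)) + 598) = (36288 - 1670)/((4900 - 3*7921 - 14151) + 598) = 34618/((4900 - 23763 - 14151) + 598) = 34618/(-33014 + 598) = 34618/(-32416) = 34618*(-1/32416) = -17309/16208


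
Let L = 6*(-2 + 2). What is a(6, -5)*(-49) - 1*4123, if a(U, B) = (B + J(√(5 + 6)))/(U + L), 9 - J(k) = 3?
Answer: -24787/6 ≈ -4131.2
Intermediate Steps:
J(k) = 6 (J(k) = 9 - 1*3 = 9 - 3 = 6)
L = 0 (L = 6*0 = 0)
a(U, B) = (6 + B)/U (a(U, B) = (B + 6)/(U + 0) = (6 + B)/U)
a(6, -5)*(-49) - 1*4123 = ((6 - 5)/6)*(-49) - 1*4123 = ((⅙)*1)*(-49) - 4123 = (⅙)*(-49) - 4123 = -49/6 - 4123 = -24787/6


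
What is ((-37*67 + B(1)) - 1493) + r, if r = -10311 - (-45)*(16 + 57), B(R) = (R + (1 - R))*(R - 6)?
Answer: -11003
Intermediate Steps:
B(R) = -6 + R (B(R) = 1*(-6 + R) = -6 + R)
r = -7026 (r = -10311 - (-45)*73 = -10311 - 1*(-3285) = -10311 + 3285 = -7026)
((-37*67 + B(1)) - 1493) + r = ((-37*67 + (-6 + 1)) - 1493) - 7026 = ((-2479 - 5) - 1493) - 7026 = (-2484 - 1493) - 7026 = -3977 - 7026 = -11003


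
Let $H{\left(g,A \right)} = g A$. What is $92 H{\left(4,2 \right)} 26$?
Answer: $19136$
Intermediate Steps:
$H{\left(g,A \right)} = A g$
$92 H{\left(4,2 \right)} 26 = 92 \cdot 2 \cdot 4 \cdot 26 = 92 \cdot 8 \cdot 26 = 736 \cdot 26 = 19136$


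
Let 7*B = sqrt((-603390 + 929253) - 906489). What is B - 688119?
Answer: -688119 + 3*I*sqrt(64514)/7 ≈ -6.8812e+5 + 108.86*I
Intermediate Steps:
B = 3*I*sqrt(64514)/7 (B = sqrt((-603390 + 929253) - 906489)/7 = sqrt(325863 - 906489)/7 = sqrt(-580626)/7 = (3*I*sqrt(64514))/7 = 3*I*sqrt(64514)/7 ≈ 108.86*I)
B - 688119 = 3*I*sqrt(64514)/7 - 688119 = -688119 + 3*I*sqrt(64514)/7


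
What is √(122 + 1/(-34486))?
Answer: 11*√1199112706/34486 ≈ 11.045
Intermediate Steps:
√(122 + 1/(-34486)) = √(122 - 1/34486) = √(4207291/34486) = 11*√1199112706/34486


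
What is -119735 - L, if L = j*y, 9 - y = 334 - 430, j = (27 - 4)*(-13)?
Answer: -88340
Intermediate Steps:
j = -299 (j = 23*(-13) = -299)
y = 105 (y = 9 - (334 - 430) = 9 - 1*(-96) = 9 + 96 = 105)
L = -31395 (L = -299*105 = -31395)
-119735 - L = -119735 - 1*(-31395) = -119735 + 31395 = -88340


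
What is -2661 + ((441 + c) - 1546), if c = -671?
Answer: -4437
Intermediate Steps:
-2661 + ((441 + c) - 1546) = -2661 + ((441 - 671) - 1546) = -2661 + (-230 - 1546) = -2661 - 1776 = -4437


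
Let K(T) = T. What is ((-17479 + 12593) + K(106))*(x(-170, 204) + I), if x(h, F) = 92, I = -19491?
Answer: 92727220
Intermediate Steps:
((-17479 + 12593) + K(106))*(x(-170, 204) + I) = ((-17479 + 12593) + 106)*(92 - 19491) = (-4886 + 106)*(-19399) = -4780*(-19399) = 92727220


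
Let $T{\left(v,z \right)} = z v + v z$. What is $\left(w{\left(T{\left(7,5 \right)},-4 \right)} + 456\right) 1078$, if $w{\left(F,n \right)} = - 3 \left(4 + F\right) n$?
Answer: $1448832$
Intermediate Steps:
$T{\left(v,z \right)} = 2 v z$ ($T{\left(v,z \right)} = v z + v z = 2 v z$)
$w{\left(F,n \right)} = - 3 n \left(4 + F\right)$
$\left(w{\left(T{\left(7,5 \right)},-4 \right)} + 456\right) 1078 = \left(\left(-3\right) \left(-4\right) \left(4 + 2 \cdot 7 \cdot 5\right) + 456\right) 1078 = \left(\left(-3\right) \left(-4\right) \left(4 + 70\right) + 456\right) 1078 = \left(\left(-3\right) \left(-4\right) 74 + 456\right) 1078 = \left(888 + 456\right) 1078 = 1344 \cdot 1078 = 1448832$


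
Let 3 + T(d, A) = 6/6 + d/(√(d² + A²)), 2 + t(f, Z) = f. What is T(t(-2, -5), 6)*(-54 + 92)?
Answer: -76 - 76*√13/13 ≈ -97.079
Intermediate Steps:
t(f, Z) = -2 + f
T(d, A) = -2 + d/√(A² + d²) (T(d, A) = -3 + (6/6 + d/(√(d² + A²))) = -3 + (6*(⅙) + d/(√(A² + d²))) = -3 + (1 + d/√(A² + d²)) = -2 + d/√(A² + d²))
T(t(-2, -5), 6)*(-54 + 92) = (-2 + (-2 - 2)/√(6² + (-2 - 2)²))*(-54 + 92) = (-2 - 4/√(36 + (-4)²))*38 = (-2 - 4/√(36 + 16))*38 = (-2 - 2*√13/13)*38 = -76 - 76*√13/13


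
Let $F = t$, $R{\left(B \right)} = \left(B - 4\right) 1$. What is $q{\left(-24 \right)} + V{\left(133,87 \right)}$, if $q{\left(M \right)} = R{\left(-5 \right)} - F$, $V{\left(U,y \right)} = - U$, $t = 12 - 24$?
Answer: $-130$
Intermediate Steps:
$R{\left(B \right)} = -4 + B$ ($R{\left(B \right)} = \left(-4 + B\right) 1 = -4 + B$)
$t = -12$ ($t = 12 - 24 = -12$)
$F = -12$
$q{\left(M \right)} = 3$ ($q{\left(M \right)} = \left(-4 - 5\right) - -12 = -9 + 12 = 3$)
$q{\left(-24 \right)} + V{\left(133,87 \right)} = 3 - 133 = -130$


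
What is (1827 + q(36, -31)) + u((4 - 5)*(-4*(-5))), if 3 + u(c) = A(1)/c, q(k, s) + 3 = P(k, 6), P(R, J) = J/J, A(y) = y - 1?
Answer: 1822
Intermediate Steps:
A(y) = -1 + y
P(R, J) = 1
q(k, s) = -2 (q(k, s) = -3 + 1 = -2)
u(c) = -3 (u(c) = -3 + (-1 + 1)/c = -3 + 0/c = -3 + 0 = -3)
(1827 + q(36, -31)) + u((4 - 5)*(-4*(-5))) = (1827 - 2) - 3 = 1825 - 3 = 1822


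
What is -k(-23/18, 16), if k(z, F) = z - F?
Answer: 311/18 ≈ 17.278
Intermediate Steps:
-k(-23/18, 16) = -(-23/18 - 1*16) = -(-23*1/18 - 16) = -(-23/18 - 16) = -1*(-311/18) = 311/18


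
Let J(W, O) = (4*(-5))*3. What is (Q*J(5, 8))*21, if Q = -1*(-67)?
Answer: -84420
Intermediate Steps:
J(W, O) = -60 (J(W, O) = -20*3 = -60)
Q = 67
(Q*J(5, 8))*21 = (67*(-60))*21 = -4020*21 = -84420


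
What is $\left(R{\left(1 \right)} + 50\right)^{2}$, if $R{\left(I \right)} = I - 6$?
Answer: $2025$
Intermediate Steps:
$R{\left(I \right)} = -6 + I$
$\left(R{\left(1 \right)} + 50\right)^{2} = \left(\left(-6 + 1\right) + 50\right)^{2} = \left(-5 + 50\right)^{2} = 45^{2} = 2025$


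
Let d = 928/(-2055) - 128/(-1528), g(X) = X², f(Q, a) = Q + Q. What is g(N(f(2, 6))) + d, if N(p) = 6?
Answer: 13985812/392505 ≈ 35.632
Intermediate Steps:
f(Q, a) = 2*Q
d = -144368/392505 (d = 928*(-1/2055) - 128*(-1/1528) = -928/2055 + 16/191 = -144368/392505 ≈ -0.36781)
g(N(f(2, 6))) + d = 6² - 144368/392505 = 36 - 144368/392505 = 13985812/392505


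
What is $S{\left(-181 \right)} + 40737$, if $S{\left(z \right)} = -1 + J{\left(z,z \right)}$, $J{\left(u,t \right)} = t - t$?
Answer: $40736$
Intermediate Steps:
$J{\left(u,t \right)} = 0$
$S{\left(z \right)} = -1$ ($S{\left(z \right)} = -1 + 0 = -1$)
$S{\left(-181 \right)} + 40737 = -1 + 40737 = 40736$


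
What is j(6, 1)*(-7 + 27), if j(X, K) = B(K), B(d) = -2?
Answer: -40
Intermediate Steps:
j(X, K) = -2
j(6, 1)*(-7 + 27) = -2*(-7 + 27) = -2*20 = -40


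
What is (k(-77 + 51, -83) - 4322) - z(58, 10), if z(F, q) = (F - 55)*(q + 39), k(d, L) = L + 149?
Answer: -4403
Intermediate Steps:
k(d, L) = 149 + L
z(F, q) = (-55 + F)*(39 + q)
(k(-77 + 51, -83) - 4322) - z(58, 10) = ((149 - 83) - 4322) - (-2145 - 55*10 + 39*58 + 58*10) = (66 - 4322) - (-2145 - 550 + 2262 + 580) = -4256 - 1*147 = -4256 - 147 = -4403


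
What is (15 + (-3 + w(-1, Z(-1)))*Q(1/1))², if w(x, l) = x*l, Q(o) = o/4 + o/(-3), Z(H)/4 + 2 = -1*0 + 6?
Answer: 39601/144 ≈ 275.01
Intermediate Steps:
Z(H) = 16 (Z(H) = -8 + 4*(-1*0 + 6) = -8 + 4*(0 + 6) = -8 + 4*6 = -8 + 24 = 16)
Q(o) = -o/12 (Q(o) = o*(¼) + o*(-⅓) = o/4 - o/3 = -o/12)
w(x, l) = l*x
(15 + (-3 + w(-1, Z(-1)))*Q(1/1))² = (15 + (-3 + 16*(-1))*(-1/12/1))² = (15 + (-3 - 16)*(-1/12*1))² = (15 - 19*(-1/12))² = (15 + 19/12)² = (199/12)² = 39601/144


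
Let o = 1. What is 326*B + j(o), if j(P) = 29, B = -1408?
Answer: -458979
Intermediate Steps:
326*B + j(o) = 326*(-1408) + 29 = -459008 + 29 = -458979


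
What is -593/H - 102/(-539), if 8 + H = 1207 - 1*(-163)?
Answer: -180703/734118 ≈ -0.24615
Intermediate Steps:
H = 1362 (H = -8 + (1207 - 1*(-163)) = -8 + (1207 + 163) = -8 + 1370 = 1362)
-593/H - 102/(-539) = -593/1362 - 102/(-539) = -593*1/1362 - 102*(-1/539) = -593/1362 + 102/539 = -180703/734118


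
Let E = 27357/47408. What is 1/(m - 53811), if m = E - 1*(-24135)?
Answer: -47408/1406852451 ≈ -3.3698e-5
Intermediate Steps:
E = 27357/47408 (E = 27357*(1/47408) = 27357/47408 ≈ 0.57705)
m = 1144219437/47408 (m = 27357/47408 - 1*(-24135) = 27357/47408 + 24135 = 1144219437/47408 ≈ 24136.)
1/(m - 53811) = 1/(1144219437/47408 - 53811) = 1/(-1406852451/47408) = -47408/1406852451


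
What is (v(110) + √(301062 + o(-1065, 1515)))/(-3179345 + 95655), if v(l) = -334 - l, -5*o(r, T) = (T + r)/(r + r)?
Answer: 222/1541845 - 3*√168628195/218941990 ≈ -3.3950e-5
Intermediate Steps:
o(r, T) = -(T + r)/(10*r) (o(r, T) = -(T + r)/(5*(r + r)) = -(T + r)/(5*(2*r)) = -(T + r)*1/(2*r)/5 = -(T + r)/(10*r))
(v(110) + √(301062 + o(-1065, 1515)))/(-3179345 + 95655) = ((-334 - 1*110) + √(301062 + (⅒)*(-1*1515 - 1*(-1065))/(-1065)))/(-3179345 + 95655) = ((-334 - 110) + √(301062 + (⅒)*(-1/1065)*(-1515 + 1065)))/(-3083690) = (-444 + √(301062 + (⅒)*(-1/1065)*(-450)))*(-1/3083690) = (-444 + √(301062 + 3/71))*(-1/3083690) = (-444 + √(21375405/71))*(-1/3083690) = (-444 + 3*√168628195/71)*(-1/3083690) = 222/1541845 - 3*√168628195/218941990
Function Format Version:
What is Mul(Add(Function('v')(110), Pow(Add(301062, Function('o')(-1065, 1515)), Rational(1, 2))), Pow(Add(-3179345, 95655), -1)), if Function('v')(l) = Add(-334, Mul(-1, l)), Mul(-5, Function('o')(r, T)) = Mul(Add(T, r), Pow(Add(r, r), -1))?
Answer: Add(Rational(222, 1541845), Mul(Rational(-3, 218941990), Pow(168628195, Rational(1, 2)))) ≈ -3.3950e-5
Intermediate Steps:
Function('o')(r, T) = Mul(Rational(-1, 10), Pow(r, -1), Add(T, r)) (Function('o')(r, T) = Mul(Rational(-1, 5), Mul(Add(T, r), Pow(Add(r, r), -1))) = Mul(Rational(-1, 5), Mul(Add(T, r), Pow(Mul(2, r), -1))) = Mul(Rational(-1, 5), Mul(Add(T, r), Mul(Rational(1, 2), Pow(r, -1)))) = Mul(Rational(-1, 5), Mul(Rational(1, 2), Pow(r, -1), Add(T, r))) = Mul(Rational(-1, 10), Pow(r, -1), Add(T, r)))
Mul(Add(Function('v')(110), Pow(Add(301062, Function('o')(-1065, 1515)), Rational(1, 2))), Pow(Add(-3179345, 95655), -1)) = Mul(Add(Add(-334, Mul(-1, 110)), Pow(Add(301062, Mul(Rational(1, 10), Pow(-1065, -1), Add(Mul(-1, 1515), Mul(-1, -1065)))), Rational(1, 2))), Pow(Add(-3179345, 95655), -1)) = Mul(Add(Add(-334, -110), Pow(Add(301062, Mul(Rational(1, 10), Rational(-1, 1065), Add(-1515, 1065))), Rational(1, 2))), Pow(-3083690, -1)) = Mul(Add(-444, Pow(Add(301062, Mul(Rational(1, 10), Rational(-1, 1065), -450)), Rational(1, 2))), Rational(-1, 3083690)) = Mul(Add(-444, Pow(Add(301062, Rational(3, 71)), Rational(1, 2))), Rational(-1, 3083690)) = Mul(Add(-444, Pow(Rational(21375405, 71), Rational(1, 2))), Rational(-1, 3083690)) = Mul(Add(-444, Mul(Rational(3, 71), Pow(168628195, Rational(1, 2)))), Rational(-1, 3083690)) = Add(Rational(222, 1541845), Mul(Rational(-3, 218941990), Pow(168628195, Rational(1, 2))))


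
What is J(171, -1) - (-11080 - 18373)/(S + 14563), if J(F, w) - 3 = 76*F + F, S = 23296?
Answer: 498632483/37859 ≈ 13171.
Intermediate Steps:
J(F, w) = 3 + 77*F (J(F, w) = 3 + (76*F + F) = 3 + 77*F)
J(171, -1) - (-11080 - 18373)/(S + 14563) = (3 + 77*171) - (-11080 - 18373)/(23296 + 14563) = (3 + 13167) - (-29453)/37859 = 13170 - (-29453)/37859 = 13170 - 1*(-29453/37859) = 13170 + 29453/37859 = 498632483/37859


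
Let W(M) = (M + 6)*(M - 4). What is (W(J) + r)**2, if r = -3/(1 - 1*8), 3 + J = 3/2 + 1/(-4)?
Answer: 7230721/12544 ≈ 576.43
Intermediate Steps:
J = -7/4 (J = -3 + (3/2 + 1/(-4)) = -3 + (3*(1/2) + 1*(-1/4)) = -3 + (3/2 - 1/4) = -3 + 5/4 = -7/4 ≈ -1.7500)
W(M) = (-4 + M)*(6 + M) (W(M) = (6 + M)*(-4 + M) = (-4 + M)*(6 + M))
r = 3/7 (r = -3/(1 - 8) = -3/(-7) = -3*(-1/7) = 3/7 ≈ 0.42857)
(W(J) + r)**2 = ((-24 + (-7/4)**2 + 2*(-7/4)) + 3/7)**2 = ((-24 + 49/16 - 7/2) + 3/7)**2 = (-391/16 + 3/7)**2 = (-2689/112)**2 = 7230721/12544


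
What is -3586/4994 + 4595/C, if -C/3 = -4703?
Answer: -1256702/3202743 ≈ -0.39238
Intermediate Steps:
C = 14109 (C = -3*(-4703) = 14109)
-3586/4994 + 4595/C = -3586/4994 + 4595/14109 = -3586*1/4994 + 4595*(1/14109) = -163/227 + 4595/14109 = -1256702/3202743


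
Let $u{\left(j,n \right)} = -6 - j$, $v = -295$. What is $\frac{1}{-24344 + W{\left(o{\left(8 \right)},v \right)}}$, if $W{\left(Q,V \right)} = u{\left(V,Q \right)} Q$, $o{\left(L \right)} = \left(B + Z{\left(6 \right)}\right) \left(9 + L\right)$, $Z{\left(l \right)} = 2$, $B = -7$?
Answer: $- \frac{1}{48909} \approx -2.0446 \cdot 10^{-5}$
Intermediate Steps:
$o{\left(L \right)} = -45 - 5 L$ ($o{\left(L \right)} = \left(-7 + 2\right) \left(9 + L\right) = - 5 \left(9 + L\right) = -45 - 5 L$)
$W{\left(Q,V \right)} = Q \left(-6 - V\right)$ ($W{\left(Q,V \right)} = \left(-6 - V\right) Q = Q \left(-6 - V\right)$)
$\frac{1}{-24344 + W{\left(o{\left(8 \right)},v \right)}} = \frac{1}{-24344 - \left(-45 - 40\right) \left(6 - 295\right)} = \frac{1}{-24344 - \left(-45 - 40\right) \left(-289\right)} = \frac{1}{-24344 - \left(-85\right) \left(-289\right)} = \frac{1}{-24344 - 24565} = \frac{1}{-48909} = - \frac{1}{48909}$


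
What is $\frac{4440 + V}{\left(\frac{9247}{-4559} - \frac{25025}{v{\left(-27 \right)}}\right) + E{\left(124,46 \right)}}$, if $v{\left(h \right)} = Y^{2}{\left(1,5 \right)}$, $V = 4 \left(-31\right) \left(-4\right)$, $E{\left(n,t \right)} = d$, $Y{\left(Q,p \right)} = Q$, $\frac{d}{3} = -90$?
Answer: $- \frac{2812903}{14416144} \approx -0.19512$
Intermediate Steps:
$d = -270$ ($d = 3 \left(-90\right) = -270$)
$E{\left(n,t \right)} = -270$
$V = 496$ ($V = \left(-124\right) \left(-4\right) = 496$)
$v{\left(h \right)} = 1$ ($v{\left(h \right)} = 1^{2} = 1$)
$\frac{4440 + V}{\left(\frac{9247}{-4559} - \frac{25025}{v{\left(-27 \right)}}\right) + E{\left(124,46 \right)}} = \frac{4440 + 496}{\left(\frac{9247}{-4559} - \frac{25025}{1}\right) - 270} = \frac{4936}{\left(9247 \left(- \frac{1}{4559}\right) - 25025\right) - 270} = \frac{4936}{\left(- \frac{9247}{4559} - 25025\right) - 270} = \frac{4936}{- \frac{114098222}{4559} - 270} = \frac{4936}{- \frac{115329152}{4559}} = 4936 \left(- \frac{4559}{115329152}\right) = - \frac{2812903}{14416144}$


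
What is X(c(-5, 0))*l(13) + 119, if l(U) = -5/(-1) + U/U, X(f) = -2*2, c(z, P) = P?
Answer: 95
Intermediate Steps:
X(f) = -4
l(U) = 6 (l(U) = -5*(-1) + 1 = 5 + 1 = 6)
X(c(-5, 0))*l(13) + 119 = -4*6 + 119 = -24 + 119 = 95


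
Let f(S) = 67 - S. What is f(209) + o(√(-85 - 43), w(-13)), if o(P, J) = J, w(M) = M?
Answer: -155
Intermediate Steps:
f(209) + o(√(-85 - 43), w(-13)) = (67 - 1*209) - 13 = (67 - 209) - 13 = -142 - 13 = -155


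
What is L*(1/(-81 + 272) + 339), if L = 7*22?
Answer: 9971500/191 ≈ 52207.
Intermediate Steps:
L = 154
L*(1/(-81 + 272) + 339) = 154*(1/(-81 + 272) + 339) = 154*(1/191 + 339) = 154*(64750/191) = 9971500/191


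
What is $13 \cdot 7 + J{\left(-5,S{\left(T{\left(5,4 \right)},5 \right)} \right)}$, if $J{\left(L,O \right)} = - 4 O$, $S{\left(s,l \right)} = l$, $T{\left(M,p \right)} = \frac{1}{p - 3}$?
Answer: $71$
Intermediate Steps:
$T{\left(M,p \right)} = \frac{1}{-3 + p}$
$13 \cdot 7 + J{\left(-5,S{\left(T{\left(5,4 \right)},5 \right)} \right)} = 13 \cdot 7 - 20 = 91 - 20 = 71$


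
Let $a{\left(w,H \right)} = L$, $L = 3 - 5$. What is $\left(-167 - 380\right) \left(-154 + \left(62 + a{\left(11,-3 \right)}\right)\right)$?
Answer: $51418$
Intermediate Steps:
$L = -2$ ($L = 3 - 5 = -2$)
$a{\left(w,H \right)} = -2$
$\left(-167 - 380\right) \left(-154 + \left(62 + a{\left(11,-3 \right)}\right)\right) = \left(-167 - 380\right) \left(-154 + \left(62 - 2\right)\right) = - 547 \left(-154 + 60\right) = \left(-547\right) \left(-94\right) = 51418$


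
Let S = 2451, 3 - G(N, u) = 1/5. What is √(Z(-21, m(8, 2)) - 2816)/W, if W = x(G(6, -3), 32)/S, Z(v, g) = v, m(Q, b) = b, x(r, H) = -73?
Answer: -2451*I*√2837/73 ≈ -1788.3*I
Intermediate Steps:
G(N, u) = 14/5 (G(N, u) = 3 - 1/5 = 3 - 1*⅕ = 3 - ⅕ = 14/5)
W = -73/2451 ≈ -0.029784
√(Z(-21, m(8, 2)) - 2816)/W = √(-21 - 2816)/(-73/2451) = √(-2837)*(-2451/73) = (I*√2837)*(-2451/73) = -2451*I*√2837/73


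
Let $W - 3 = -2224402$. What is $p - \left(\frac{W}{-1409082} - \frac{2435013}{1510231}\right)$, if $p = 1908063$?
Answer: $\frac{4060433156887028243}{2128039317942} \approx 1.9081 \cdot 10^{6}$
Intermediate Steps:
$W = -2224399$ ($W = 3 - 2224402 = -2224399$)
$p - \left(\frac{W}{-1409082} - \frac{2435013}{1510231}\right) = 1908063 - \left(- \frac{2224399}{-1409082} - \frac{2435013}{1510231}\right) = 1908063 - \left(\left(-2224399\right) \left(- \frac{1}{1409082}\right) - \frac{2435013}{1510231}\right) = 1908063 - \left(\frac{2224399}{1409082} - \frac{2435013}{1510231}\right) = 1908063 - - \frac{71776661897}{2128039317942} = 1908063 + \frac{71776661897}{2128039317942} = \frac{4060433156887028243}{2128039317942}$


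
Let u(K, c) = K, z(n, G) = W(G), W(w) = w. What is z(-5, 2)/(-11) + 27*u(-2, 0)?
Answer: -596/11 ≈ -54.182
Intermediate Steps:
z(n, G) = G
z(-5, 2)/(-11) + 27*u(-2, 0) = 2/(-11) + 27*(-2) = 2*(-1/11) - 54 = -2/11 - 54 = -596/11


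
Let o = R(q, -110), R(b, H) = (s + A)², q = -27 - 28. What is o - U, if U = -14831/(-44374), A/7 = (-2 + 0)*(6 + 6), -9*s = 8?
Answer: 102520488289/3594294 ≈ 28523.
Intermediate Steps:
s = -8/9 (s = -⅑*8 = -8/9 ≈ -0.88889)
A = -168 (A = 7*((-2 + 0)*(6 + 6)) = 7*(-2*12) = 7*(-24) = -168)
q = -55
R(b, H) = 2310400/81 (R(b, H) = (-8/9 - 168)² = (-1520/9)² = 2310400/81)
U = 14831/44374 (U = -14831*(-1/44374) = 14831/44374 ≈ 0.33423)
o = 2310400/81 ≈ 28523.
o - U = 2310400/81 - 1*14831/44374 = 2310400/81 - 14831/44374 = 102520488289/3594294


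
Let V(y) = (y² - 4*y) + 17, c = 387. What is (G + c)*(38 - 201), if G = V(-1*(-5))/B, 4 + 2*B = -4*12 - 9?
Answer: -3840769/61 ≈ -62963.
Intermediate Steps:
V(y) = 17 + y² - 4*y
B = -61/2 (B = -2 + (-4*12 - 9)/2 = -2 + (-48 - 9)/2 = -2 + (½)*(-57) = -2 - 57/2 = -61/2 ≈ -30.500)
G = -44/61 (G = (17 + (-1*(-5))² - (-4)*(-5))/(-61/2) = (17 + 5² - 4*5)*(-2/61) = (17 + 25 - 20)*(-2/61) = 22*(-2/61) = -44/61 ≈ -0.72131)
(G + c)*(38 - 201) = (-44/61 + 387)*(38 - 201) = (23563/61)*(-163) = -3840769/61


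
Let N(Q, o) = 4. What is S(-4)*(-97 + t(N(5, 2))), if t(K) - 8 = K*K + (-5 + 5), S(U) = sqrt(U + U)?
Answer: -146*I*sqrt(2) ≈ -206.48*I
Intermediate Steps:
S(U) = sqrt(2)*sqrt(U) (S(U) = sqrt(2*U) = sqrt(2)*sqrt(U))
t(K) = 8 + K**2 (t(K) = 8 + (K*K + (-5 + 5)) = 8 + (K**2 + 0) = 8 + K**2)
S(-4)*(-97 + t(N(5, 2))) = (sqrt(2)*sqrt(-4))*(-97 + (8 + 4**2)) = (sqrt(2)*(2*I))*(-97 + (8 + 16)) = (2*I*sqrt(2))*(-97 + 24) = (2*I*sqrt(2))*(-73) = -146*I*sqrt(2)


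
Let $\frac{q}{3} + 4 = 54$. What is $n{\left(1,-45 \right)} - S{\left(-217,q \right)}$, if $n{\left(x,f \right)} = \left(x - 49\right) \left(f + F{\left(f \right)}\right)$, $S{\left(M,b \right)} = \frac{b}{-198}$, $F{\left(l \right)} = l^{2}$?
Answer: $- \frac{3136295}{33} \approx -95039.0$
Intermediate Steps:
$q = 150$ ($q = -12 + 3 \cdot 54 = -12 + 162 = 150$)
$S{\left(M,b \right)} = - \frac{b}{198}$ ($S{\left(M,b \right)} = b \left(- \frac{1}{198}\right) = - \frac{b}{198}$)
$n{\left(x,f \right)} = \left(-49 + x\right) \left(f + f^{2}\right)$ ($n{\left(x,f \right)} = \left(x - 49\right) \left(f + f^{2}\right) = \left(-49 + x\right) \left(f + f^{2}\right)$)
$n{\left(1,-45 \right)} - S{\left(-217,q \right)} = - 45 \left(-49 + 1 - -2205 - 45\right) - \left(- \frac{1}{198}\right) 150 = - 45 \left(-49 + 1 + 2205 - 45\right) - - \frac{25}{33} = \left(-45\right) 2112 + \frac{25}{33} = -95040 + \frac{25}{33} = - \frac{3136295}{33}$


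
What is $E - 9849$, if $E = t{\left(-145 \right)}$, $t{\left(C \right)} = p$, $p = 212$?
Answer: $-9637$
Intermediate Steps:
$t{\left(C \right)} = 212$
$E = 212$
$E - 9849 = 212 - 9849 = -9637$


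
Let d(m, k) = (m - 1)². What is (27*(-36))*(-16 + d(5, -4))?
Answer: 0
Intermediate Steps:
d(m, k) = (-1 + m)²
(27*(-36))*(-16 + d(5, -4)) = (27*(-36))*(-16 + (-1 + 5)²) = -972*(-16 + 4²) = -972*(-16 + 16) = -972*0 = 0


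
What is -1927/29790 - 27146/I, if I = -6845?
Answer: 31819561/8156502 ≈ 3.9011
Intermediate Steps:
-1927/29790 - 27146/I = -1927/29790 - 27146/(-6845) = -1927*1/29790 - 27146*(-1/6845) = -1927/29790 + 27146/6845 = 31819561/8156502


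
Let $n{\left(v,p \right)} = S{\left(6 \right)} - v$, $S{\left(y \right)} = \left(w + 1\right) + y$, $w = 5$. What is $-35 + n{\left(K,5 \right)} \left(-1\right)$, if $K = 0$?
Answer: $-47$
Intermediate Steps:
$S{\left(y \right)} = 6 + y$ ($S{\left(y \right)} = \left(5 + 1\right) + y = 6 + y$)
$n{\left(v,p \right)} = 12 - v$ ($n{\left(v,p \right)} = \left(6 + 6\right) - v = 12 - v$)
$-35 + n{\left(K,5 \right)} \left(-1\right) = -35 + \left(12 - 0\right) \left(-1\right) = -35 + \left(12 + 0\right) \left(-1\right) = -35 + 12 \left(-1\right) = -35 - 12 = -47$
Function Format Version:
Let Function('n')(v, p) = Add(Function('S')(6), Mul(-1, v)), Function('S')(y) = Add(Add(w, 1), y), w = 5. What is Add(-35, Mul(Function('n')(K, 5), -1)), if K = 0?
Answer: -47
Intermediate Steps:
Function('S')(y) = Add(6, y) (Function('S')(y) = Add(Add(5, 1), y) = Add(6, y))
Function('n')(v, p) = Add(12, Mul(-1, v)) (Function('n')(v, p) = Add(Add(6, 6), Mul(-1, v)) = Add(12, Mul(-1, v)))
Add(-35, Mul(Function('n')(K, 5), -1)) = Add(-35, Mul(Add(12, Mul(-1, 0)), -1)) = Add(-35, Mul(Add(12, 0), -1)) = Add(-35, Mul(12, -1)) = Add(-35, -12) = -47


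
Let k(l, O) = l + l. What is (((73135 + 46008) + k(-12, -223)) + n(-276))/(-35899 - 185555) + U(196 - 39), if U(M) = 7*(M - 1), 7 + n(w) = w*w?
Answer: 40272080/36909 ≈ 1091.1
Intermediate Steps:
n(w) = -7 + w² (n(w) = -7 + w*w = -7 + w²)
k(l, O) = 2*l
U(M) = -7 + 7*M (U(M) = 7*(-1 + M) = -7 + 7*M)
(((73135 + 46008) + k(-12, -223)) + n(-276))/(-35899 - 185555) + U(196 - 39) = (((73135 + 46008) + 2*(-12)) + (-7 + (-276)²))/(-35899 - 185555) + (-7 + 7*(196 - 39)) = ((119143 - 24) + (-7 + 76176))/(-221454) + (-7 + 7*157) = (119119 + 76169)*(-1/221454) + (-7 + 1099) = 195288*(-1/221454) + 1092 = -32548/36909 + 1092 = 40272080/36909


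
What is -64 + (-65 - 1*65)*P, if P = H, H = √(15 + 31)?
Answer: -64 - 130*√46 ≈ -945.70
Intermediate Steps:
H = √46 ≈ 6.7823
P = √46 ≈ 6.7823
-64 + (-65 - 1*65)*P = -64 + (-65 - 1*65)*√46 = -64 + (-65 - 65)*√46 = -64 - 130*√46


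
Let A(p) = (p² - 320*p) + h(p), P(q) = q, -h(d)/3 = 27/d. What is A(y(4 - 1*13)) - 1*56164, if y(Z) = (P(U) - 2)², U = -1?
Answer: -58972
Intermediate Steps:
h(d) = -81/d
y(Z) = 9 (y(Z) = (-1 - 2)² = (-3)² = 9)
A(p) = p² - 320*p - 81/p (A(p) = (p² - 320*p) - 81/p = p² - 320*p - 81/p)
A(y(4 - 1*13)) - 1*56164 = (-81 + 9²*(-320 + 9))/9 - 1*56164 = (-81 + 81*(-311))/9 - 56164 = (-81 - 25191)/9 - 56164 = (⅑)*(-25272) - 56164 = -2808 - 56164 = -58972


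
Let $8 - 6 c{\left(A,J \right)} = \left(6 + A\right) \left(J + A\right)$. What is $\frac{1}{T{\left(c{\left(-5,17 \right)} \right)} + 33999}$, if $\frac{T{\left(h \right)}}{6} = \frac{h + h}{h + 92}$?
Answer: $\frac{137}{4657851} \approx 2.9413 \cdot 10^{-5}$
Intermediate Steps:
$c{\left(A,J \right)} = \frac{4}{3} - \frac{\left(6 + A\right) \left(A + J\right)}{6}$ ($c{\left(A,J \right)} = \frac{4}{3} - \frac{\left(6 + A\right) \left(J + A\right)}{6} = \frac{4}{3} - \frac{\left(6 + A\right) \left(A + J\right)}{6}$)
$T{\left(h \right)} = \frac{12 h}{92 + h}$ ($T{\left(h \right)} = 6 \frac{h + h}{h + 92} = 6 \frac{2 h}{92 + h} = \frac{12 h}{92 + h}$)
$\frac{1}{T{\left(c{\left(-5,17 \right)} \right)} + 33999} = \frac{1}{\frac{12 \left(\frac{4}{3} - -5 - 17 - \frac{\left(-5\right)^{2}}{6} - \left(- \frac{5}{6}\right) 17\right)}{92 - \left(\frac{32}{3} - \frac{85}{6} + \frac{25}{6}\right)} + 33999} = \frac{1}{\frac{12 \left(\frac{4}{3} + 5 - 17 - \frac{25}{6} + \frac{85}{6}\right)}{92 + \left(\frac{4}{3} + 5 - 17 - \frac{25}{6} + \frac{85}{6}\right)} + 33999} = \frac{1}{12 \left(- \frac{2}{3}\right) \frac{1}{92 - \frac{2}{3}} + 33999} = \frac{1}{12 \left(- \frac{2}{3}\right) \frac{1}{\frac{274}{3}} + 33999} = \frac{1}{12 \left(- \frac{2}{3}\right) \frac{3}{274} + 33999} = \frac{1}{- \frac{12}{137} + 33999} = \frac{1}{\frac{4657851}{137}} = \frac{137}{4657851}$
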